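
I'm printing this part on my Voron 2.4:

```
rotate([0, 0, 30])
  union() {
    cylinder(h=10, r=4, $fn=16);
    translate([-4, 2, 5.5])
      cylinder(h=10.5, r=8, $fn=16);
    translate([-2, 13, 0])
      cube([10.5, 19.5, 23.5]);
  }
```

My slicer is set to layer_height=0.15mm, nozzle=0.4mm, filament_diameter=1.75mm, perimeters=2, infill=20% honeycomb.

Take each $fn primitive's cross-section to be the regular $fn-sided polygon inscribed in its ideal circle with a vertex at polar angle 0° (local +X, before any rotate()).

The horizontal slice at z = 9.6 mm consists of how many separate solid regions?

2

At z = 9.6 mm: the cylinder: section is a regular 16-gon, circumradius r=4; the cylinder at (-4, 2): section is a regular 16-gon, circumradius r=8; the cube at (-2, 13) is present — its section is the full 10.5×19.5 rectangle; Combining (union): the regions partially overlap (shared area 47.09 mm²), so overlapping operands fuse into one piece — 2 connected regions; (rotated 30° about Z; rotation is an isometry so areas/perimeters/island counts are preserved). The result has 2 disconnected regions.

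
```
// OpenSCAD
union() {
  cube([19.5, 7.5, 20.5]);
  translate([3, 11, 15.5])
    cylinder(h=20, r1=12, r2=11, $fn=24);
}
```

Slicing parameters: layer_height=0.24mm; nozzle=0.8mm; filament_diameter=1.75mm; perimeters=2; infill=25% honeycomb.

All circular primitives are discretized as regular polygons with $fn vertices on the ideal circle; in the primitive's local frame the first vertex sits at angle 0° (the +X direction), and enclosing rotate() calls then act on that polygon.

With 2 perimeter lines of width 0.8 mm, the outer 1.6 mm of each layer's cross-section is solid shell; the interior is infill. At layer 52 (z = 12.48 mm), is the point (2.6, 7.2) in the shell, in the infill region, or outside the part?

At z = 12.48 mm: the cube (footprint 19.5×7.5) is included at this height; the cone at (3, 11) is absent (z outside [15.5, 35.5]); Combining (union): only the 19.5×7.5 cube is present, so the union is just that shape — 1 connected region. Overall, the cross-section is a single solid region. The nearest boundary edge runs (19.50, 7.50)→(0.00, 7.50); distance from the point to it = 0.30 mm. The point is inside the cross-section, 0.30 mm from the nearest boundary — within the 1.6 mm shell band (2 × 0.8).

shell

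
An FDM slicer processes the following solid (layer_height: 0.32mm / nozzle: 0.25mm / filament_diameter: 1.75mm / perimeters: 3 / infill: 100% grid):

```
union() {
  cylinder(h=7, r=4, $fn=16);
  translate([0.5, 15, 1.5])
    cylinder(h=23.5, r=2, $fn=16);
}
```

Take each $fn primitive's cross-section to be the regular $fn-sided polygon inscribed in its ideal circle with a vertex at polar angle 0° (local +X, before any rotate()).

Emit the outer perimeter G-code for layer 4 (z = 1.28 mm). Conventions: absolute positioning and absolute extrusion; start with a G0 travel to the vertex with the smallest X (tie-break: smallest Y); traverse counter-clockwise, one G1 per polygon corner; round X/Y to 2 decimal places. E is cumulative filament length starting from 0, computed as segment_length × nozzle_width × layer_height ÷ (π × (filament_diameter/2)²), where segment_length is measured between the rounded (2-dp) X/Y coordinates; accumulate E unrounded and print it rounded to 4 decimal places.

At z = 1.28 mm: the cylinder: section is a regular 16-gon, circumradius r=4; the cylinder at (0.5, 15) is not intersected at this z (z outside [1.5, 25]); Taking the union: only the r=4 cylinder is present, so the union is just that shape — 1 connected region. The outline is a single polygon with 16 vertices. Extrusion per mm of travel: 0.25 × 0.32 / (π × 0.875²) = 0.033260. Accumulating E over each segment gives final E = 0.8311.

G0 X-4.00 Y0.00 Z1.28
G1 X-3.70 Y-1.53 E0.0519
G1 X-2.83 Y-2.83 E0.1039
G1 X-1.53 Y-3.70 E0.1559
G1 X0.00 Y-4.00 E0.2078
G1 X1.53 Y-3.70 E0.2596
G1 X2.83 Y-2.83 E0.3117
G1 X3.70 Y-1.53 E0.3637
G1 X4.00 Y0.00 E0.4155
G1 X3.70 Y1.53 E0.4674
G1 X2.83 Y2.83 E0.5194
G1 X1.53 Y3.70 E0.5714
G1 X0.00 Y4.00 E0.6233
G1 X-1.53 Y3.70 E0.6752
G1 X-2.83 Y2.83 E0.7272
G1 X-3.70 Y1.53 E0.7792
G1 X-4.00 Y0.00 E0.8311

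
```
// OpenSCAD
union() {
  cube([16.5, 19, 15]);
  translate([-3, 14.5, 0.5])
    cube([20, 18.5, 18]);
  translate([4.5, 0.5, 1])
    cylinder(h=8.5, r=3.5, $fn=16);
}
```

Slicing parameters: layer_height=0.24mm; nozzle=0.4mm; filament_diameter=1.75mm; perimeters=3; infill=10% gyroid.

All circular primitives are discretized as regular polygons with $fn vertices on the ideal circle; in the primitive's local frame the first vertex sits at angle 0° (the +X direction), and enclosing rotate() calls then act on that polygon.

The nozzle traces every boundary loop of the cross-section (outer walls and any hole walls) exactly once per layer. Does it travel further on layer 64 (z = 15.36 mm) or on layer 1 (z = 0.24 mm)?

Layer 64 (z = 15.36): the cube is absent (z outside [0, 15]); the cube at (-3, 14.5) is present — its section is the full 20×18.5 rectangle (perimeter 77.00 mm); the cylinder at (4.5, 0.5) is absent (z outside [1, 9.5]); Merging all regions: only the 20×18.5 cube at (-3, 14.5) is present, so the union is just that shape — boundary = 77.00 mm. So its perimeter = 77.00 mm. Layer 1 (z = 0.24): the cube (footprint 16.5×19) is included at this height (perimeter 71.00 mm); the cube at (-3, 14.5) is not intersected at this z (z outside [0.5, 18.5]); the cylinder at (4.5, 0.5) is not intersected at this z (z outside [1, 9.5]); Taking the union: only the 16.5×19 cube is present, so the union is just that shape — boundary = 71.00 mm. So its perimeter = 71.00 mm. Layer 64 is larger (77.00 vs 71.00 mm).

layer 64 (z = 15.36 mm)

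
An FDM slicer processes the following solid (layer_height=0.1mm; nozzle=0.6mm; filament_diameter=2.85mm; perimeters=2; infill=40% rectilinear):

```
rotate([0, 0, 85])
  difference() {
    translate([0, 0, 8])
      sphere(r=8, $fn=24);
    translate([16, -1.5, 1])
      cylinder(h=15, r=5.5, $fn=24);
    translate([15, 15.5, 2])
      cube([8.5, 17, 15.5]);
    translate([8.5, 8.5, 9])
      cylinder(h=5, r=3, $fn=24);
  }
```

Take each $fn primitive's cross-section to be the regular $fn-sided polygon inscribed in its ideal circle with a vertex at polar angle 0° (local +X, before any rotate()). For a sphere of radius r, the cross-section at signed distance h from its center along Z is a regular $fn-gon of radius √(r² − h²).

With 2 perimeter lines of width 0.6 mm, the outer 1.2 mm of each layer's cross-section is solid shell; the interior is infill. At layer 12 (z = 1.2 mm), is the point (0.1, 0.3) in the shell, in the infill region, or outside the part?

infill

At z = 1.2 mm: the sphere: section is a regular 24-gon, circumradius = √(r²−h²) = √(8²−6.8²) = 4.214; the cylinder at (16, -1.5): section is a regular 24-gon, circumradius r=5.5; the cube at (15, 15.5) is absent (z outside [2, 17.5]); the cylinder at (8.5, 8.5) does not reach this height (z outside [9, 14]); After the difference (first − rest): starting from the r=8 sphere, the r=5.5 cylinder at (16, -1.5) misses the remaining region (no effect) — 1 connected region; (whole slice rotated 85° about Z — lengths, areas and connectivity unchanged). Overall, the cross-section is a single solid region. Undo the 85° rotation: the query point maps to (0.308, -0.073) in the un-rotated model frame. The nearest boundary edge runs (4.21, 0.00)→(4.07, -1.09); distance from the point to it = 3.86 mm. The point is inside the cross-section and 3.86 mm from the nearest boundary — more than the 1.2 mm shell width (2 × 0.6), so it's in the infill interior.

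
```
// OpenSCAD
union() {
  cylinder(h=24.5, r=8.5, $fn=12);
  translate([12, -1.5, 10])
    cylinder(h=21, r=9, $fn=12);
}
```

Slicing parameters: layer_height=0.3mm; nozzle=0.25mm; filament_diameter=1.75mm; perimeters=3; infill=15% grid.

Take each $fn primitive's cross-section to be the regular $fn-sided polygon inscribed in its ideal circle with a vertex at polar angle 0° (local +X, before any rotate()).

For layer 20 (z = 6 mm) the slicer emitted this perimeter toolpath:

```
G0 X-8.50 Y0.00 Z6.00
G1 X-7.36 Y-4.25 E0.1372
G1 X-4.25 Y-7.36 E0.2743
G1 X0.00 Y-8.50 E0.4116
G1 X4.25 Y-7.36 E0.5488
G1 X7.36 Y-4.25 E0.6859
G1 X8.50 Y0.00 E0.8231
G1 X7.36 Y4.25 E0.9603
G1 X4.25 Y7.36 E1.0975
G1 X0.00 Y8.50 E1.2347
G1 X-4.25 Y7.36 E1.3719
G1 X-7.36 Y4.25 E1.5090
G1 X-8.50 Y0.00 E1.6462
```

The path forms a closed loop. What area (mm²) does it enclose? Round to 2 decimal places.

Apply the shoelace formula to the sequence of (X, Y) vertices; enclosed area = 216.71 mm².

216.71 mm²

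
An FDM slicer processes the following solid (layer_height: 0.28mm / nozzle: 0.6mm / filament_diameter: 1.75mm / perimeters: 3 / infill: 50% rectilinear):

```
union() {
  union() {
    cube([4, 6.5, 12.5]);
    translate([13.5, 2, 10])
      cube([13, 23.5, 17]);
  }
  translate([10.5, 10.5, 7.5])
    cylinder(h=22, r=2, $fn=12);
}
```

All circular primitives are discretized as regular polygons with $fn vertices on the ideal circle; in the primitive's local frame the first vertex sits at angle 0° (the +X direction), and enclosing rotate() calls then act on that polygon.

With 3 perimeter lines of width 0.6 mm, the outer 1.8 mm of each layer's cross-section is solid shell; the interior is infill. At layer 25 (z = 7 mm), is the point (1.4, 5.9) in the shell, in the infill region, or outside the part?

At z = 7 mm: the 4×6.5 cube contributes its full rectangle; the cube at (13.5, 2) does not reach this height (z outside [10, 27]); Combining (union): only the 4×6.5 cube is present, so the union is just that shape — 1 connected region; the cylinder at (10.5, 10.5) is absent (z outside [7.5, 29.5]); Combining (union): only that combined region is present, so the union is just that shape — 1 connected region. Overall, the cross-section is a single solid region. The nearest boundary edge runs (4.00, 6.50)→(0.00, 6.50); distance from the point to it = 0.60 mm. The point is inside the cross-section, 0.60 mm from the nearest boundary — within the 1.8 mm shell band (3 × 0.6).

shell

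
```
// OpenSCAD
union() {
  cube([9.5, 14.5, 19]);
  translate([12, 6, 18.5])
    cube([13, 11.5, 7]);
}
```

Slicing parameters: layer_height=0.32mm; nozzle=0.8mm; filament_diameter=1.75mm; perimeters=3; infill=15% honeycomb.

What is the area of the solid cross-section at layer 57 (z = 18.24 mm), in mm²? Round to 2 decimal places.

137.75 mm²

At z = 18.24 mm: the 9.5×14.5 cube contributes its full rectangle (area 137.75 mm²); the cube at (12, 6) is absent (z outside [18.5, 25.5]); Taking the union: only the 9.5×14.5 cube is present, so the union is just that shape — area = 137.75 mm². Overall, the cross-section is a single solid region. Net area = 137.75 mm².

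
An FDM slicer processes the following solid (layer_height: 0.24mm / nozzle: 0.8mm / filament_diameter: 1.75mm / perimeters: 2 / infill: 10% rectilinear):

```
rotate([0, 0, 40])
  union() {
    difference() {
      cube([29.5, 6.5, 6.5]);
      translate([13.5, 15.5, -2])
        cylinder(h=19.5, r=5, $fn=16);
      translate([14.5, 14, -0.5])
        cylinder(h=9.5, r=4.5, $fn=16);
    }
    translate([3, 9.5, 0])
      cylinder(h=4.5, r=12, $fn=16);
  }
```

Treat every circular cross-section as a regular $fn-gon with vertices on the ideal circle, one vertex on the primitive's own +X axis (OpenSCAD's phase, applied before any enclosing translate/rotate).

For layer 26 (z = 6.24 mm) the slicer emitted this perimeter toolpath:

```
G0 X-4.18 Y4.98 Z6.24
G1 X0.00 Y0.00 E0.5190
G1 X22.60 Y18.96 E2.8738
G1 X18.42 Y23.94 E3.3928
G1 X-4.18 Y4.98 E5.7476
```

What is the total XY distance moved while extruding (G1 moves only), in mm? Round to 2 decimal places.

72.00 mm

Sum the Euclidean lengths of each G1 segment: total = 72.00 mm.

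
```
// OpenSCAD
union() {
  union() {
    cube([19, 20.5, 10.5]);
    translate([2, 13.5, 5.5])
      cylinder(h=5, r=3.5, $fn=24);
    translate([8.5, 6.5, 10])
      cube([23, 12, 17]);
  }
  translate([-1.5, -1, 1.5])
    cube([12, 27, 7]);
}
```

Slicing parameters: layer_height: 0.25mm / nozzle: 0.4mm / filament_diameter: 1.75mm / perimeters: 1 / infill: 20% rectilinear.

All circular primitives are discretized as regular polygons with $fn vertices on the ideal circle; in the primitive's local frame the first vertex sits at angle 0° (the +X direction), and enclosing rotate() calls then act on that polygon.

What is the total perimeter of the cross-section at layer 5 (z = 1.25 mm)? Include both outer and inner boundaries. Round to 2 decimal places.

79.00 mm

At z = 1.25 mm: the 19×20.5 cube contributes its full rectangle (perimeter 79.00 mm); the cylinder at (2, 13.5) is absent (z outside [5.5, 10.5]); the cube at (8.5, 6.5) does not reach this height (z outside [10, 27]); Merging all regions: only the 19×20.5 cube is present, so the union is just that shape — boundary = 79.00 mm; the cube at (-1.5, -1) is absent (z outside [1.5, 8.5]); Combining (union): only that combined region is present, so the union is just that shape — boundary = 79.00 mm. Overall, the cross-section is a single solid region. Total boundary length (outer) = 79.00 mm.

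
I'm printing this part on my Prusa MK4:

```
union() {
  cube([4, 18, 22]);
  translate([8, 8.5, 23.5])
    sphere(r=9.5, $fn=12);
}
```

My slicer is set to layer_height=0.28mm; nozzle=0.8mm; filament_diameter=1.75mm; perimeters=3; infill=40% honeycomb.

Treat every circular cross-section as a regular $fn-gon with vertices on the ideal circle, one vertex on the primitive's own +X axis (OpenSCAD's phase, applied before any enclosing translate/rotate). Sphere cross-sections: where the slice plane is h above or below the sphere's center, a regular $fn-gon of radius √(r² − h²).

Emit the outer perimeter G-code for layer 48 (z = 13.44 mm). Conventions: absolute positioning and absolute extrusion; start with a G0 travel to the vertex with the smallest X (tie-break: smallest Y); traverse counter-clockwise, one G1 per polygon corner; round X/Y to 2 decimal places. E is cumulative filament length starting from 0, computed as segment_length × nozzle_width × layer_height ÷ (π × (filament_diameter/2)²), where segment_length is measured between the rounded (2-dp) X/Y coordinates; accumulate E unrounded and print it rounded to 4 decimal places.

G0 X0.00 Y0.00 Z13.44
G1 X4.00 Y0.00 E0.3725
G1 X4.00 Y18.00 E2.0488
G1 X0.00 Y18.00 E2.4213
G1 X0.00 Y0.00 E4.0976

At z = 13.44 mm: the cube is present — its section is the full 4×18 rectangle; the sphere at (8, 8.5) is absent (|z−center|=10.060 > r=9.5); Combining (union): only the 4×18 cube is present, so the union is just that shape — 1 connected region. The outline is a single polygon with 4 vertices. Extrusion per mm of travel: 0.8 × 0.28 / (π × 0.875²) = 0.093128. Accumulating E over each segment gives final E = 4.0976.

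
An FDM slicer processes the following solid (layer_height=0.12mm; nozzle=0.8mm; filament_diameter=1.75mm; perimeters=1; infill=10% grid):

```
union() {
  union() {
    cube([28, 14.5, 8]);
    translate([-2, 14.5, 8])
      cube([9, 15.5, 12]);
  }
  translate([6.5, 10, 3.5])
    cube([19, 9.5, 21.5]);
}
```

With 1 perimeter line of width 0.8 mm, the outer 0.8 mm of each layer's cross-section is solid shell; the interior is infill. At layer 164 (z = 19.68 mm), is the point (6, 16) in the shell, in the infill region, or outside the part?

At z = 19.68 mm: the cube is absent (z outside [0, 8]); the 9×15.5 cube at (-2, 14.5) contributes its full rectangle; Combining (union): only the 9×15.5 cube at (-2, 14.5) is present, so the union is just that shape — 1 connected region; the 19×9.5 cube at (6.5, 10) contributes its full rectangle; Merging all regions: the regions partially overlap (shared area 2.50 mm²), so overlapping operands fuse into one piece — 1 connected region. Overall, the cross-section is a single solid region. The nearest boundary edge runs (6.50, 14.50)→(-2.00, 14.50); distance from the point to it = 1.50 mm. The point is inside the cross-section and 1.50 mm from the nearest boundary — more than the 0.8 mm shell width (1 × 0.8), so it's in the infill interior.

infill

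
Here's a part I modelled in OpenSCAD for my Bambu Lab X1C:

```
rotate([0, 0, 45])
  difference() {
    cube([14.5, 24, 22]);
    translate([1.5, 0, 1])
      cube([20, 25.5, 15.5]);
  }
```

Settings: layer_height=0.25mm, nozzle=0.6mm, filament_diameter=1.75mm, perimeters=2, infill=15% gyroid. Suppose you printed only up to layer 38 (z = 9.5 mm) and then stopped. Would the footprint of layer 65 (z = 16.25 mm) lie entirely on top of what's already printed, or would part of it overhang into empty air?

entirely on top

Compare the two slices. At z = 9.5: the cube (footprint 14.5×24) is included at this height (area 348.00 mm²); the cube at (1.5, 0) is present — its section is the full 20×25.5 rectangle (area 510.00 mm²); Subtracting the remaining from the first: starting from the 14.5×24 cube (348.00 mm²), the 20×25.5 cube at (1.5, 0) partially overlaps it — only the 312.00 mm² overlap (of its 510.00 mm²) is removed, clipping the outline — area = 36.00 mm²; (whole slice rotated 45° about Z — lengths, areas and connectivity unchanged). At z = 16.25: the 14.5×24 cube contributes its full rectangle (area 348.00 mm²); the cube at (1.5, 0) (footprint 20×25.5) is included at this height (area 510.00 mm²); Subtracting the remaining from the first: starting from the 14.5×24 cube (348.00 mm²), the 20×25.5 cube at (1.5, 0) partially overlaps it — only the 312.00 mm² overlap (of its 510.00 mm²) is removed, clipping the outline — area = 36.00 mm²; (whole slice rotated 45° about Z — lengths, areas and connectivity unchanged). Checking containment: the cross-section at z = 16.25 is a subset of the cross-section at z = 9.5.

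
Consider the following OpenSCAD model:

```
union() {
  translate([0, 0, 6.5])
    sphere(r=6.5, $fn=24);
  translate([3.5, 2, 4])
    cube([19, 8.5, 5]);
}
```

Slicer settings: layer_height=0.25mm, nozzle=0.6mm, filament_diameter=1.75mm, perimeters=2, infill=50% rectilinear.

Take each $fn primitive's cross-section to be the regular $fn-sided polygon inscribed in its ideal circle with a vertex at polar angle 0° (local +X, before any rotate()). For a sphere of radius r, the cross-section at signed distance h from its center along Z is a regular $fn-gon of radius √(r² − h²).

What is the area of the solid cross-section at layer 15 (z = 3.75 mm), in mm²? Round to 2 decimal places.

At z = 3.75 mm: the r=6.5 sphere slices to a regular 24-gon of circumradius 5.890 (√(r²−h²) with h=2.75 from center) (area = (24/2)·5.890²·sin(360°/24) = 107.73 mm²); the cube at (3.5, 2) is absent (z outside [4, 9]); Taking the union: only the r=6.5 sphere is present, so the union is just that shape — area = 107.73 mm². Overall, the cross-section is a single solid region. Net area = 107.73 mm².

107.73 mm²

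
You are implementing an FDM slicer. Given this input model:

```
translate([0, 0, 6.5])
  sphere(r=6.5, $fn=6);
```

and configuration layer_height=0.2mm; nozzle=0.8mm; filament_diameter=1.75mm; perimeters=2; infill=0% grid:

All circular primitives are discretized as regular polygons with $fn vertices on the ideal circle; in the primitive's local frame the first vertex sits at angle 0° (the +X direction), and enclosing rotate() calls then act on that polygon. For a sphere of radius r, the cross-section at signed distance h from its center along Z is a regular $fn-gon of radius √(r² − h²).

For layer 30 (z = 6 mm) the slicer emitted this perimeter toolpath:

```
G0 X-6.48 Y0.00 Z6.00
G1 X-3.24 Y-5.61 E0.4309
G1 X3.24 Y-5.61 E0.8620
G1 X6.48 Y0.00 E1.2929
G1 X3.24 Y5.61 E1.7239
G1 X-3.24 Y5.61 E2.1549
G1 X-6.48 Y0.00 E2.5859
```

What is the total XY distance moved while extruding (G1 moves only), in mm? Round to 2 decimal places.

38.87 mm

Sum the Euclidean lengths of each G1 segment: total = 38.87 mm.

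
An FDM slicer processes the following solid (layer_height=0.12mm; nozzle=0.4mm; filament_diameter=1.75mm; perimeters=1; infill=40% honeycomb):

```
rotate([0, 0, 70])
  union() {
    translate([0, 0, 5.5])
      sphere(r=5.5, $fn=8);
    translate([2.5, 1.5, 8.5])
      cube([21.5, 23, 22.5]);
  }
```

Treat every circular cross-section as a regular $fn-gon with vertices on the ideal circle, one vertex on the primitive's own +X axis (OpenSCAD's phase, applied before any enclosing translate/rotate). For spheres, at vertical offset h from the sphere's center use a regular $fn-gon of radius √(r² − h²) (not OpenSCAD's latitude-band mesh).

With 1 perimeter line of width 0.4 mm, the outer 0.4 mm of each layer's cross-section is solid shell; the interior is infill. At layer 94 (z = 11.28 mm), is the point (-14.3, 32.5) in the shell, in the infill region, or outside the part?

outside

At z = 11.28 mm: the sphere does not reach this height (|z−center|=5.780 > r=5.5); the 21.5×23 cube at (2.5, 1.5) contributes its full rectangle; Combining (union): only the 21.5×23 cube at (2.5, 1.5) is present, so the union is just that shape — 1 connected region; (whole slice rotated 70° about Z — lengths, areas and connectivity unchanged). Overall, the cross-section is a single solid region. Undo the 70° rotation: the query point maps to (25.649, 24.553) in the un-rotated model frame. The nearest boundary edge runs (24.00, 1.50)→(24.00, 24.50); distance from the point to it = 1.65 mm. The point is not inside any of the regions above, so it lies outside the cross-section (1.65 mm from the nearest boundary).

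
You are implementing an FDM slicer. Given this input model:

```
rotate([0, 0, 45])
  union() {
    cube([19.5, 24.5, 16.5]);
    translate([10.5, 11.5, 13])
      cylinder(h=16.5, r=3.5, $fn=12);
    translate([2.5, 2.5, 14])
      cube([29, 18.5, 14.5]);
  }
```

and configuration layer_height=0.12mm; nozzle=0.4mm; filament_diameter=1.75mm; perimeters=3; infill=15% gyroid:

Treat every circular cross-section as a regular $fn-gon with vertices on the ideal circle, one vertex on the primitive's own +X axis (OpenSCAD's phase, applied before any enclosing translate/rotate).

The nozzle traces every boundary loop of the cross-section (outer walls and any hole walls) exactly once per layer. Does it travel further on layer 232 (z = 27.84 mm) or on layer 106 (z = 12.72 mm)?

layer 232 (z = 27.84 mm)

Layer 232 (z = 27.84): the cube is absent (z outside [0, 16.5]); the r=3.5 cylinder at (10.5, 11.5) gives a regular 12-gon of circumradius 3.5 (constant along its height) (perimeter = 2·12·3.500·sin(180°/12) = 21.74 mm); the cube at (2.5, 2.5) is present — its section is the full 29×18.5 rectangle (perimeter 95.00 mm); Combining (union): the r=3.5 cylinder at (10.5, 11.5) lies entirely inside the 29×18.5 cube at (2.5, 2.5), so the union is just the 29×18.5 cube at (2.5, 2.5) — boundary = 95.00 mm; (rotated 45° about Z; rotation is an isometry so areas/perimeters/island counts are preserved). So its perimeter = 95.00 mm. Layer 106 (z = 12.72): the 19.5×24.5 cube contributes its full rectangle (perimeter 88.00 mm); the cylinder at (10.5, 11.5) is absent (z outside [13, 29.5]); the cube at (2.5, 2.5) is absent (z outside [14, 28.5]); Combining (union): only the 19.5×24.5 cube is present, so the union is just that shape — boundary = 88.00 mm; (rotated 45° about Z; rotation is an isometry so areas/perimeters/island counts are preserved). So its perimeter = 88.00 mm. Layer 232 is larger (95.00 vs 88.00 mm).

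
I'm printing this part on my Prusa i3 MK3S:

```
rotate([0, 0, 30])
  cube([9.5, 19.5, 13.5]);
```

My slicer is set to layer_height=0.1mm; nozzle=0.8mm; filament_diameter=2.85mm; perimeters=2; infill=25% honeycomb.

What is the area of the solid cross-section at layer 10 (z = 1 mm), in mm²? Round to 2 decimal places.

At z = 1 mm: the 9.5×19.5 cube contributes its full rectangle (area 185.25 mm²); (whole slice rotated 30° about Z — lengths, areas and connectivity unchanged). Overall, the cross-section is a single solid region. Net area = 185.25 mm².

185.25 mm²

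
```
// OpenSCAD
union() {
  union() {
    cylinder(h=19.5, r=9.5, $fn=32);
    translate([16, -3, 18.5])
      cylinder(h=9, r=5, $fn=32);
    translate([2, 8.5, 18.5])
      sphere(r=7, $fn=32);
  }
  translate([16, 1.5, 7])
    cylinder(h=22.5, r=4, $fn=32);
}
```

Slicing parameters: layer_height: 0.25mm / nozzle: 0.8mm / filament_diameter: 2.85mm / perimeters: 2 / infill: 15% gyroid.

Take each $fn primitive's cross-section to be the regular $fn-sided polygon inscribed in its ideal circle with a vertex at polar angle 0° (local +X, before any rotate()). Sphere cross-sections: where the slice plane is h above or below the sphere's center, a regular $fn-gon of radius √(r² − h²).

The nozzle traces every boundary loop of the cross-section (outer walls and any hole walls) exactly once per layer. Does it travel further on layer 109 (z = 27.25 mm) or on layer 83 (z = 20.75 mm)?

layer 83 (z = 20.75 mm)

Layer 109 (z = 27.25): the cylinder is not intersected at this z (z outside [0, 19.5]); the r=5 cylinder at (16, -3) contributes a regular 32-gon of circumradius 5 (perimeter = 2·32·5.000·sin(180°/32) = 31.37 mm); the sphere at (2, 8.5) is absent (|z−center|=8.750 > r=7); Merging all regions: only the r=5 cylinder at (16, -3) is present, so the union is just that shape — boundary = 31.37 mm; the r=4 cylinder at (16, 1.5) gives a regular 32-gon of circumradius 4 (constant along its height) (perimeter = 2·32·4.000·sin(180°/32) = 25.09 mm); Taking the union: the regions partially overlap (shared area 24.27 mm²), so the edge portions inside another operand are dropped and the merged outline is re-measured after clipping — boundary = 37.88 mm. So its perimeter = 37.88 mm. Layer 83 (z = 20.75): the cylinder does not reach this height (z outside [0, 19.5]); the cylinder at (16, -3): section is a regular 32-gon, circumradius r=5 (perimeter = 2·32·5.000·sin(180°/32) = 31.37 mm); the sphere at (2, 8.5): section is a regular 32-gon, circumradius = √(r²−h²) = √(7²−2.25²) = 6.629 (perimeter = 2·32·6.629·sin(180°/32) = 41.58 mm); Taking the union: the 2 present regions are separate (no shared area or edge), so areas and boundary lengths simply add and each stays a separate island — boundary = 72.95 mm; the r=4 cylinder at (16, 1.5) gives a regular 32-gon of circumradius 4 (constant along its height) (perimeter = 2·32·4.000·sin(180°/32) = 25.09 mm); Merging all regions: the regions partially overlap (shared area 24.27 mm²), so the edge portions inside another operand are dropped and the merged outline is re-measured after clipping — boundary = 79.46 mm. So its perimeter = 79.46 mm. Layer 83 is larger (79.46 vs 37.88 mm).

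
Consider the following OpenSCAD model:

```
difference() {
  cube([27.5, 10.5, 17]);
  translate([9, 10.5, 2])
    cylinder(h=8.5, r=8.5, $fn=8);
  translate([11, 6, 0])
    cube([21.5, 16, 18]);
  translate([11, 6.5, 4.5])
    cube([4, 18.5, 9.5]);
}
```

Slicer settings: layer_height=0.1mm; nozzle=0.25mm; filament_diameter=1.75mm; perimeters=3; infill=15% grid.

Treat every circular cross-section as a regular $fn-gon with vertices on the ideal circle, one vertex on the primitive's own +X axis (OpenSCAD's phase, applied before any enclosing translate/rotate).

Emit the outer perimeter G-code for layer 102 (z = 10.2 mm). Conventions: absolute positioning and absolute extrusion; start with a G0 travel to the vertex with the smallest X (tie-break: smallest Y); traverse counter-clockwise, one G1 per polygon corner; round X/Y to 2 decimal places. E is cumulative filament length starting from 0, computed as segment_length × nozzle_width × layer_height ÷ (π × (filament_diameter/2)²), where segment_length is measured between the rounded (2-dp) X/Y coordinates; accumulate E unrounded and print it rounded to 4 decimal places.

G0 X0.00 Y0.00 Z10.20
G1 X27.50 Y0.00 E0.2858
G1 X27.50 Y6.00 E0.3482
G1 X15.64 Y6.00 E0.4715
G1 X15.01 Y4.49 E0.4885
G1 X9.00 Y2.00 E0.5561
G1 X2.99 Y4.49 E0.6237
G1 X0.50 Y10.50 E0.6913
G1 X0.00 Y10.50 E0.6965
G1 X0.00 Y0.00 E0.8056

At z = 10.2 mm: the cube is present — its section is the full 27.5×10.5 rectangle; the cylinder at (9, 10.5): section is a regular 8-gon, circumradius r=8.5; the cube at (11, 6) is present — its section is the full 21.5×16 rectangle; the 4×18.5 cube at (11, 6.5) contributes its full rectangle; Taking the first minus the rest: starting from the 27.5×10.5 cube, the r=8.5 cylinder at (9, 10.5) partially overlaps it — only the 102.18 mm² overlap (of its 204.35 mm²) is removed, clipping the outline; the 21.5×16 cube at (11, 6) partially overlaps it — only the 49.19 mm² overlap (of its 344.00 mm²) is removed, clipping the outline; the 4×18.5 cube at (11, 6.5) misses the remaining region (no effect) — 1 connected region. The outline is a single polygon with 9 vertices. Extrusion per mm of travel: 0.25 × 0.1 / (π × 0.875²) = 0.010394. Accumulating E over each segment gives final E = 0.8056.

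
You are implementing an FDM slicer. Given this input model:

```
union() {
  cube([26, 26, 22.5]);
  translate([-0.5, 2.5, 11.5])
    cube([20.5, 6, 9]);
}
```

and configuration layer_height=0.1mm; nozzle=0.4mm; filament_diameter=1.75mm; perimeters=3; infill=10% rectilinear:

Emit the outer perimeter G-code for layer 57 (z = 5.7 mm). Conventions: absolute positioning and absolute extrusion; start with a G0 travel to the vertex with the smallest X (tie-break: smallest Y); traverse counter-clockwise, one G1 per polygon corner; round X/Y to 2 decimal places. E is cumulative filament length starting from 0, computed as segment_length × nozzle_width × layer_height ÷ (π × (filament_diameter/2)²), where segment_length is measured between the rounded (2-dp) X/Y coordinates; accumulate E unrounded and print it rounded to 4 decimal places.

G0 X0.00 Y0.00 Z5.70
G1 X26.00 Y0.00 E0.4324
G1 X26.00 Y26.00 E0.8648
G1 X0.00 Y26.00 E1.2971
G1 X0.00 Y0.00 E1.7295

At z = 5.7 mm: the 26×26 cube contributes its full rectangle; the cube at (-0.5, 2.5) is not intersected at this z (z outside [11.5, 20.5]); Taking the union: only the 26×26 cube is present, so the union is just that shape — 1 connected region. The outline is a single polygon with 4 vertices. Extrusion per mm of travel: 0.4 × 0.1 / (π × 0.875²) = 0.016630. Accumulating E over each segment gives final E = 1.7295.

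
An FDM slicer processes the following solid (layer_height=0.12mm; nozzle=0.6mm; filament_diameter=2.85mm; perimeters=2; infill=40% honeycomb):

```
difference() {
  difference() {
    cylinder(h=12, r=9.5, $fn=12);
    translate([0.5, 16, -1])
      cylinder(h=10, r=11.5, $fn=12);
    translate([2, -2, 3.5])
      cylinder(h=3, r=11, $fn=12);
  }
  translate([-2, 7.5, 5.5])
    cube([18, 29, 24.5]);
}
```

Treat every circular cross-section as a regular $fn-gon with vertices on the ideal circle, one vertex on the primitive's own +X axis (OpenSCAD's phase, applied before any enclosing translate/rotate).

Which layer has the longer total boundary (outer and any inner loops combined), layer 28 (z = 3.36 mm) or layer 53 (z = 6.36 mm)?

layer 28 (z = 3.36 mm)

Layer 28 (z = 3.36): the cylinder: section is a regular 12-gon, circumradius r=9.5 (perimeter = 2·12·9.500·sin(180°/12) = 59.01 mm); the cylinder at (0.5, 16): section is a regular 12-gon, circumradius r=11.5 (perimeter = 2·12·11.500·sin(180°/12) = 71.43 mm); the cylinder at (2, -2) is not intersected at this z (z outside [3.5, 6.5]); Taking the first minus the rest: starting from the r=9.5 cylinder, the r=11.5 cylinder at (0.5, 16) partially overlaps it — only the 39.63 mm² overlap (of its 396.75 mm²) is removed, clipping the outline — boundary = 58.25 mm; the cube at (-2, 7.5) is not intersected at this z (z outside [5.5, 30]); Subtracting the remaining from the first: none of the subtracted shapes is present at this height, so that combined region is unchanged — boundary = 58.25 mm. So its perimeter = 58.25 mm. Layer 53 (z = 6.36): the cylinder: section is a regular 12-gon, circumradius r=9.5 (perimeter = 2·12·9.500·sin(180°/12) = 59.01 mm); the r=11.5 cylinder at (0.5, 16) gives a regular 12-gon of circumradius 11.5 (constant along its height) (perimeter = 2·12·11.500·sin(180°/12) = 71.43 mm); the r=11 cylinder at (2, -2) contributes a regular 12-gon of circumradius 11 (perimeter = 2·12·11.000·sin(180°/12) = 68.33 mm); After the difference (first − rest): starting from the r=9.5 cylinder, the r=11.5 cylinder at (0.5, 16) partially overlaps it — only the 39.63 mm² overlap (of its 396.75 mm²) is removed, clipping the outline; the r=11 cylinder at (2, -2) partially overlaps it — only the 221.41 mm² overlap (of its 363.00 mm²) is removed, clipping the outline — boundary = 20.48 mm; the cube at (-2, 7.5) (footprint 18×29) is included at this height (perimeter 94.00 mm); After the difference (first − rest): starting from that combined region, the 18×29 cube at (-2, 7.5) misses the remaining region (no effect) — boundary = 20.48 mm. So its perimeter = 20.48 mm. Layer 28 is larger (58.25 vs 20.48 mm).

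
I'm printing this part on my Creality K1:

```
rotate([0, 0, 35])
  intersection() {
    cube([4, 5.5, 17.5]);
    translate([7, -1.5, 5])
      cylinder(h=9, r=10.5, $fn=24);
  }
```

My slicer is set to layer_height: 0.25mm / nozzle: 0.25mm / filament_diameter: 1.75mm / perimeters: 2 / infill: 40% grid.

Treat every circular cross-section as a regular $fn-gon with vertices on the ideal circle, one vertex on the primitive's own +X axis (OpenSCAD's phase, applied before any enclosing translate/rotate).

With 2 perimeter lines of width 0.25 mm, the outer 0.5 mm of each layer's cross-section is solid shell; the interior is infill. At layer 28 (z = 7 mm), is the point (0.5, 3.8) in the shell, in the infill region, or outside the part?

infill

At z = 7 mm: the cube is present — its section is the full 4×5.5 rectangle; the r=10.5 cylinder at (7, -1.5) contributes a regular 24-gon of circumradius 10.5; Keeping only the common overlap: the 4×5.5 cube lies inside the r=10.5 cylinder at (7, -1.5), so it is kept whole — 1 connected region; (whole slice rotated 35° about Z — lengths, areas and connectivity unchanged). Overall, the cross-section is a single solid region. Undo the 35° rotation: the query point maps to (2.589, 2.826) in the un-rotated model frame. The nearest boundary edge runs (4.00, 5.50)→(4.00, 0.00); distance from the point to it = 1.41 mm. The point is inside the cross-section and 1.41 mm from the nearest boundary — more than the 0.5 mm shell width (2 × 0.25), so it's in the infill interior.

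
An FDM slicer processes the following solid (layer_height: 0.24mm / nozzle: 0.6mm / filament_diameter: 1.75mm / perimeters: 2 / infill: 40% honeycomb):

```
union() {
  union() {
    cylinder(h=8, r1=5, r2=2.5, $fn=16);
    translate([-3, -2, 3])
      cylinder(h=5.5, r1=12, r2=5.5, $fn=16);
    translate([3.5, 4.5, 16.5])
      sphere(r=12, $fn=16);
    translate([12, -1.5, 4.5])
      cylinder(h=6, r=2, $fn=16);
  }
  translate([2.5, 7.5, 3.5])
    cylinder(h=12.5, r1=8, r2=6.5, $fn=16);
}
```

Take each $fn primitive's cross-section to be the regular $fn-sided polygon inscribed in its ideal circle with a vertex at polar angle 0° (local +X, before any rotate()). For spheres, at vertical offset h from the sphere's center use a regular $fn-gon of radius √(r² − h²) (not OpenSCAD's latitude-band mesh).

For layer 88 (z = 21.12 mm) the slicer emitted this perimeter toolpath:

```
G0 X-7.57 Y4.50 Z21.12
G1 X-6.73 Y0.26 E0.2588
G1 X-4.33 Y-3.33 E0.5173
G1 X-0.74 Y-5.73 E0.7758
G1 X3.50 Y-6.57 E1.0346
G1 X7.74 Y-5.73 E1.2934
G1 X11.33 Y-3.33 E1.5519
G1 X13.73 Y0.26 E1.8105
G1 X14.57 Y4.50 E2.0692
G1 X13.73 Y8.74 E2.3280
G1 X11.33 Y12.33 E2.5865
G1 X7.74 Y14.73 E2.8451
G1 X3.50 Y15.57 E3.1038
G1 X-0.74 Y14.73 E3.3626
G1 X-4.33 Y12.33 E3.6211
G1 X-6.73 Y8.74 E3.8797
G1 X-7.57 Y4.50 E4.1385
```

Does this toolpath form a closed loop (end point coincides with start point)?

Start point (G0): (-7.57, 4.50). End point (last G1): the path returns to the start — closed.

yes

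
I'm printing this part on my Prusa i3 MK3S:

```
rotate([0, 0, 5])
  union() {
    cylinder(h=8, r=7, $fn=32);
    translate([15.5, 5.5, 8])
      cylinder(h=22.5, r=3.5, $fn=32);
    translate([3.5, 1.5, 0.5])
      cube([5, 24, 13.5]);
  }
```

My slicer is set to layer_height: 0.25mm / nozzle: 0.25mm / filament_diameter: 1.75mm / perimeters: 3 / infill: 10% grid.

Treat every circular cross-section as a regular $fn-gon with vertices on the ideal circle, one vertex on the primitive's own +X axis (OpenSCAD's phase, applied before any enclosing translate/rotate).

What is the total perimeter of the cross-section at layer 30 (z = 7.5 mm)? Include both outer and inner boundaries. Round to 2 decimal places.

At z = 7.5 mm: the r=7 cylinder gives a regular 32-gon of circumradius 7 (constant along its height) (perimeter = 2·32·7.000·sin(180°/32) = 43.91 mm); the cylinder at (15.5, 5.5) is absent (z outside [8, 30.5]); the cube at (3.5, 1.5) (footprint 5×24) is included at this height (perimeter 58.00 mm); Taking the union: the regions partially overlap (shared area 9.75 mm²), so the edge portions inside another operand are dropped and the merged outline is re-measured after clipping — boundary = 88.27 mm; (whole slice rotated 5° about Z — lengths, areas and connectivity unchanged). Overall, the cross-section is a single solid region. Total boundary length (outer) = 88.27 mm.

88.27 mm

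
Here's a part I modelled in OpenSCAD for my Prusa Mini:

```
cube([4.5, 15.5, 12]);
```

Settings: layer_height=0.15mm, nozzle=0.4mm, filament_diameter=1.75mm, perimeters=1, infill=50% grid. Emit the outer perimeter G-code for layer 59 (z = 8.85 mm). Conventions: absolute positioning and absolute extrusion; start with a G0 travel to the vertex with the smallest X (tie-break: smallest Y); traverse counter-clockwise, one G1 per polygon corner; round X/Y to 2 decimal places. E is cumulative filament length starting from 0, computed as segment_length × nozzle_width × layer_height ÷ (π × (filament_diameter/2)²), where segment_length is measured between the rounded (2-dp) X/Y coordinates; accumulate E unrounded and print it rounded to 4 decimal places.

G0 X0.00 Y0.00 Z8.85
G1 X4.50 Y0.00 E0.1123
G1 X4.50 Y15.50 E0.4989
G1 X0.00 Y15.50 E0.6112
G1 X0.00 Y0.00 E0.9978

At z = 8.85 mm: the cube (footprint 4.5×15.5) is included at this height. The outline is a single polygon with 4 vertices. Extrusion per mm of travel: 0.4 × 0.15 / (π × 0.875²) = 0.024945. Accumulating E over each segment gives final E = 0.9978.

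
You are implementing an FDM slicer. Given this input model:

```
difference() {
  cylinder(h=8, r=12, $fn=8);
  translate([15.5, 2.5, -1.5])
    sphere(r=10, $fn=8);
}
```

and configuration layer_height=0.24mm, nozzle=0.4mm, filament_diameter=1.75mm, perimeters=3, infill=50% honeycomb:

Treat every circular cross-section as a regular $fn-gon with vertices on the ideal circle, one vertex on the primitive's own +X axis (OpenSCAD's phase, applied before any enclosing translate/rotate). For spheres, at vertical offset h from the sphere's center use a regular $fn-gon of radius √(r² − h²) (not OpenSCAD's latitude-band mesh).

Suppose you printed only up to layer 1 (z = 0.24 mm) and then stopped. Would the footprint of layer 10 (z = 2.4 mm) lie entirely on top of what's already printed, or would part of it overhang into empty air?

part overhangs

Compare the two slices. At z = 0.24: the r=12 cylinder gives a regular 8-gon of circumradius 12 (constant along its height) (area = (8/2)·12.000²·sin(360°/8) = 407.29 mm²); the r=10 sphere at (15.5, 2.5) contributes a regular 8-gon of circumradius √(10²−1.74²) = 9.847 (area = (8/2)·9.847²·sin(360°/8) = 274.28 mm²); After the difference (first − rest): starting from the r=12 cylinder (407.29 mm²), the r=10 sphere at (15.5, 2.5) partially overlaps it — only the 46.17 mm² overlap (of its 274.28 mm²) is removed, clipping the outline — area = 361.12 mm². At z = 2.4: the r=12 cylinder gives a regular 8-gon of circumradius 12 (constant along its height) (area = (8/2)·12.000²·sin(360°/8) = 407.29 mm²); the r=10 sphere at (15.5, 2.5) slices to a regular 8-gon of circumradius 9.208 (√(r²−h²) with h=3.9 from center) (area = (8/2)·9.208²·sin(360°/8) = 239.82 mm²); Taking the first minus the rest: starting from the r=12 cylinder (407.29 mm²), the r=10 sphere at (15.5, 2.5) partially overlaps it — only the 37.26 mm² overlap (of its 239.82 mm²) is removed, clipping the outline — area = 370.03 mm². Checking containment: at z = 2.4 the cross-section extends beyond the z = 0.24 cross-section by about 8.92 mm².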